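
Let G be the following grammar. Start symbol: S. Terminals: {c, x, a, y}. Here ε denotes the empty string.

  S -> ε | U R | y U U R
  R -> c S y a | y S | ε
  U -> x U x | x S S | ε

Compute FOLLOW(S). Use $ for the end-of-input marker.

{$, c, x, y}

FIRST(R) = {ε, c, y}
FIRST(U) = {ε, x}
FIRST(S) = {ε, c, x, y}  (via U R)
FOLLOW(S) includes $ since S is the start symbol.
FOLLOW(S): in R->c S y a, S is followed by y a with FIRST {y}; in R->y S, the suffix after S is empty, so FOLLOW(S) ⊇ FOLLOW(R) = {$, c, x, y}; in U->x S S (occurrence 1), S is followed by S with FIRST {ε, c, x, y}; in U->x S S (occurrence 1), the suffix after S is nullable, so FOLLOW(S) ⊇ FOLLOW(U) = {$, c, x, y}; in U->x S S (occurrence 2), the suffix after S is empty, so FOLLOW(S) ⊇ FOLLOW(U) = {$, c, x, y}. Thus FOLLOW(S) = {$, c, x, y}.
FOLLOW(R): in S->U R, the suffix after R is empty, so FOLLOW(R) ⊇ FOLLOW(S) = {$, c, x, y}; in S->y U U R, the suffix after R is empty, so FOLLOW(R) ⊇ FOLLOW(S) = {$, c, x, y}. Thus FOLLOW(R) = {$, c, x, y}.
FOLLOW(U): in S->U R, U is followed by R with FIRST {ε, c, y}; in S->U R, the suffix after U is nullable, so FOLLOW(U) ⊇ FOLLOW(S) = {$, c, x, y}; in S->y U U R (occurrence 1), U is followed by U R with FIRST {ε, c, x, y}; in S->y U U R (occurrence 1), the suffix after U is nullable, so FOLLOW(U) ⊇ FOLLOW(S) = {$, c, x, y}; in S->y U U R (occurrence 2), U is followed by R with FIRST {ε, c, y}; in S->y U U R (occurrence 2), the suffix after U is nullable, so FOLLOW(U) ⊇ FOLLOW(S) = {$, c, x, y}; in U->x U x, U is followed by x with FIRST {x}. Thus FOLLOW(U) = {$, c, x, y}.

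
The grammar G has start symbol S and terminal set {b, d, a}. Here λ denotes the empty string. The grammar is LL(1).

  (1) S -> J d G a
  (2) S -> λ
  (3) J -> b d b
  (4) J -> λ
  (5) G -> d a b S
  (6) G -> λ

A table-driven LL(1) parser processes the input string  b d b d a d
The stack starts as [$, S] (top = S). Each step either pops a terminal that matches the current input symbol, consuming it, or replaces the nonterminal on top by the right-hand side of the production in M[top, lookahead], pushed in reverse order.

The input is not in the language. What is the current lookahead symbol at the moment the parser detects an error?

d

     Stack          Input          Action
  1  $ S            b d b d a d $  expand S -> J d G a
  2  $ a G d J      b d b d a d $  expand J -> b d b
  3  $ a G d b d b  b d b d a d $  match b
  4  $ a G d b d    d b d a d $    match d
  5  $ a G d b      b d a d $      match b
  6  $ a G d        d a d $        match d
  7  $ a G          a d $          expand G -> λ
  8  $ a            a d $          match a
  9  $              d $            error: stack empty but input remains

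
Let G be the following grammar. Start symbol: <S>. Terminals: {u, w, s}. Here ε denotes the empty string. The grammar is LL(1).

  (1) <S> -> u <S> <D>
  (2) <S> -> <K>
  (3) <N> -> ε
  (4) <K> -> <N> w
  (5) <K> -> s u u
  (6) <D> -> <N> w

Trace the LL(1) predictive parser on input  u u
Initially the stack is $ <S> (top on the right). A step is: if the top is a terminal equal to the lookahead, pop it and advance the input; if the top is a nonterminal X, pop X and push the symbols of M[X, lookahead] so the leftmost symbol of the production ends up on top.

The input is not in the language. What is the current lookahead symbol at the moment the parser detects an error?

$

     Stack            Input  Action
  1  $ <S>            u u $  expand <S> -> u <S> <D>
  2  $ <D> <S> u      u u $  match u
  3  $ <D> <S>        u $    expand <S> -> u <S> <D>
  4  $ <D> <D> <S> u  u $    match u
  5  $ <D> <D> <S>    $      error: M[<S>, $] is empty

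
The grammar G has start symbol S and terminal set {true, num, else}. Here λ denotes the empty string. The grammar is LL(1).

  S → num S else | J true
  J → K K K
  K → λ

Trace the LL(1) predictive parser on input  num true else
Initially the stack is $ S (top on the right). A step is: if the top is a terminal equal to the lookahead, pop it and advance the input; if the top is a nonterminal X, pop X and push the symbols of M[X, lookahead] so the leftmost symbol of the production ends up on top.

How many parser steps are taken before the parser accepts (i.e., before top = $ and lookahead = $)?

9

step 1: stack=$ S  input=num true else $  — expand S → num S else
step 2: stack=$ else S num  input=num true else $  — match num
step 3: stack=$ else S  input=true else $  — expand S → J true
step 4: stack=$ else true J  input=true else $  — expand J → K K K
step 5: stack=$ else true K K K  input=true else $  — expand K → λ
step 6: stack=$ else true K K  input=true else $  — expand K → λ
step 7: stack=$ else true K  input=true else $  — expand K → λ
step 8: stack=$ else true  input=true else $  — match true
step 9: stack=$ else  input=else $  — match else
Accept reached after 9 steps.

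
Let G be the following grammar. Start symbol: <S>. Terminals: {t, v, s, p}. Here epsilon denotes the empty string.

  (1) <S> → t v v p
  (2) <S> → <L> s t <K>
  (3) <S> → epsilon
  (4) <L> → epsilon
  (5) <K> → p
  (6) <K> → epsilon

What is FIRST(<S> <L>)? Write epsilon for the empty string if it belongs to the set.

FIRST(<L>): from <L>→epsilon we get {epsilon}. So FIRST(<L>) = {epsilon}.
FIRST(<K>): from <K>→p we get {p}; from <K>→epsilon we get {epsilon}. So FIRST(<K>) = {epsilon, p}.
FIRST(<S>): from <S>→t v v p we get {t}; from <S>→<L> s t <K> we get {s}; from <S>→epsilon we get {epsilon}. So FIRST(<S>) = {epsilon, s, t}.
FIRST(<S> <L>): take FIRST of each symbol in turn, carrying on past any symbol whose FIRST contains epsilon; result {epsilon, s, t}.

{epsilon, s, t}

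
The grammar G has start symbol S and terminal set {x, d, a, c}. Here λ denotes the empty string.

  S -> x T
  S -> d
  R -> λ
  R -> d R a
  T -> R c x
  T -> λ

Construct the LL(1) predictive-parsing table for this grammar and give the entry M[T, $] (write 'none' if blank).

T -> λ

FIRST(S) = {d, x}
FIRST(R) = {λ, d}
FIRST(T) = {λ, c, d}  (via R c x)
FOLLOW(S) includes $ since S is the start symbol.
FOLLOW(S): S appears on no right-hand side. Thus FOLLOW(S) = {$}.
FOLLOW(T): in S->x T, the suffix after T is empty, so FOLLOW(T) ⊇ FOLLOW(S) = {$}. Thus FOLLOW(T) = {$}.
For T -> R c x: FIRST(R c x) = {c, d}, so it goes in M[T, t] for t ∈ {c, d}.
For T -> λ: FIRST(λ) = {λ}, so it goes in M[T, t] for t ∈ {}; since λ ∈ FIRST, also for every t ∈ FOLLOW(T) = {$}.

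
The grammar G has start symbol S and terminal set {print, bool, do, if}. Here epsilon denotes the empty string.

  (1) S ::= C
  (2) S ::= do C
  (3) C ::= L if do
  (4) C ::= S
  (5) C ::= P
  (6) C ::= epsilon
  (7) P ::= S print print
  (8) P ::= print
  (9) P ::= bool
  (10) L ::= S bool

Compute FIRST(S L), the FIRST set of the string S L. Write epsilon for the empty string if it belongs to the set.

FIRST(S) = {epsilon, bool, do, print}  (via C)
FIRST(P) = {bool, do, print}  (via S print print)
FIRST(L) = {bool, do, print}  (via S bool)
FIRST(C) = {epsilon, bool, do, print}  (via L if do, S, P)
FIRST(S L): take FIRST of each symbol in turn, carrying on past any symbol whose FIRST contains epsilon; result {bool, do, print}.

{bool, do, print}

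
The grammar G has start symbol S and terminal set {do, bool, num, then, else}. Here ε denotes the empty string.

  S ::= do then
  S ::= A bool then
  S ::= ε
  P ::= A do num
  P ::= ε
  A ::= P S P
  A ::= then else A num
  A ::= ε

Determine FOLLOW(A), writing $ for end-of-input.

FIRST(S) = {ε, bool, do, then}  (via A bool then)
FIRST(P) = {ε, bool, do, then}  (via A do num)
FIRST(A) = {ε, bool, do, then}  (via P S P)
FOLLOW(S) includes $ since S is the start symbol.
FOLLOW(A): in S::=A bool then, A is followed by bool then with FIRST {bool}; in P::=A do num, A is followed by do num with FIRST {do}; in A::=then else A num, A is followed by num with FIRST {num}. Thus FOLLOW(A) = {bool, do, num}.
FOLLOW(S): in A::=P S P, S is followed by P with FIRST {ε, bool, do, then}; in A::=P S P, the suffix after S is nullable, so FOLLOW(S) ⊇ FOLLOW(A) = {bool, do, num}. Thus FOLLOW(S) = {$, bool, do, num, then}.
FOLLOW(P): in A::=P S P (occurrence 1), P is followed by S P with FIRST {ε, bool, do, then}; in A::=P S P (occurrence 1), the suffix after P is nullable, so FOLLOW(P) ⊇ FOLLOW(A) = {bool, do, num}; in A::=P S P (occurrence 2), the suffix after P is empty, so FOLLOW(P) ⊇ FOLLOW(A) = {bool, do, num}. Thus FOLLOW(P) = {bool, do, num, then}.

{bool, do, num}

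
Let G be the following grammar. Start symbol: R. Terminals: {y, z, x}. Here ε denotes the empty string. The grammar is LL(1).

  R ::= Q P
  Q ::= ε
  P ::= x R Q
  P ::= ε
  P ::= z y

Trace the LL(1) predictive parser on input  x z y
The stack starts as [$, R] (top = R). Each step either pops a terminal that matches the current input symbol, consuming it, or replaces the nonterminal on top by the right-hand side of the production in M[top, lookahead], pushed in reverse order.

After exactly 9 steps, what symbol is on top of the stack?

Q

     Stack    Input    Action
  1  $ R      x z y $  expand R ::= Q P
  2  $ P Q    x z y $  expand Q ::= ε
  3  $ P      x z y $  expand P ::= x R Q
  4  $ Q R x  x z y $  match x
  5  $ Q R    z y $    expand R ::= Q P
  6  $ Q P Q  z y $    expand Q ::= ε
  7  $ Q P    z y $    expand P ::= z y
  8  $ Q y z  z y $    match z
  9  $ Q y    y $      match y
Stack after step 9: $ Q (top = Q).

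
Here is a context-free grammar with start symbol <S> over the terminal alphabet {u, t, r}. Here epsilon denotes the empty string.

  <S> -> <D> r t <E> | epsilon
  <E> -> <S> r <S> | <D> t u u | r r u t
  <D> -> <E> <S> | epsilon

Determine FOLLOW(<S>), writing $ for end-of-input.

{$, r, t}

FIRST(<S>) = {epsilon, r, t}  (via <D> r t <E>)
FIRST(<E>) = {r, t}  (via <S> r <S>, <D> t u u)
FIRST(<D>) = {epsilon, r, t}  (via <E> <S>)
FOLLOW(<S>) includes $ since <S> is the start symbol.
FOLLOW(<D>): in <S>-><D> r t <E>, <D> is followed by r t <E> with FIRST {r}; in <E>-><D> t u u, <D> is followed by t u u with FIRST {t}. Thus FOLLOW(<D>) = {r, t}.
FOLLOW(<S>): in <E>-><S> r <S> (occurrence 1), <S> is followed by r <S> with FIRST {r}; in <E>-><S> r <S> (occurrence 2), the suffix after <S> is empty, so FOLLOW(<S>) ⊇ FOLLOW(<E>) = {$, r, t}; in <D>-><E> <S>, the suffix after <S> is empty, so FOLLOW(<S>) ⊇ FOLLOW(<D>) = {r, t}. Thus FOLLOW(<S>) = {$, r, t}.
FOLLOW(<E>): in <S>-><D> r t <E>, the suffix after <E> is empty, so FOLLOW(<E>) ⊇ FOLLOW(<S>) = {$, r, t}; in <D>-><E> <S>, <E> is followed by <S> with FIRST {epsilon, r, t}; in <D>-><E> <S>, the suffix after <E> is nullable, so FOLLOW(<E>) ⊇ FOLLOW(<D>) = {r, t}. Thus FOLLOW(<E>) = {$, r, t}.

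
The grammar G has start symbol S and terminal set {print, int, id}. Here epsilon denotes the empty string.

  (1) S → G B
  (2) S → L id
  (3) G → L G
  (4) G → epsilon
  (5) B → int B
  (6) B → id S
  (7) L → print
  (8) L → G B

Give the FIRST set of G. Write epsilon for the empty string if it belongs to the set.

FIRST(B) = {id, int}
FIRST(S) = {id, int, print}  (via G B, L id)
FIRST(G) = {epsilon, id, int, print}  (via L G)
FIRST(L) = {id, int, print}  (via G B)

{epsilon, id, int, print}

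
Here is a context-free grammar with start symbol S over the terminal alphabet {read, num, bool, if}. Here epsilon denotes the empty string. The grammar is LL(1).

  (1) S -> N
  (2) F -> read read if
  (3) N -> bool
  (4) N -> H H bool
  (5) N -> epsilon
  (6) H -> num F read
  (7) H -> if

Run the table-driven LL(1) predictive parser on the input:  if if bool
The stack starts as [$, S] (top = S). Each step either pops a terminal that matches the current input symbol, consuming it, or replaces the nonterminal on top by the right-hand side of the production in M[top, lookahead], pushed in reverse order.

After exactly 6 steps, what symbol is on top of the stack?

bool

     Stack        Input         Action
  1  $ S          if if bool $  expand S -> N
  2  $ N          if if bool $  expand N -> H H bool
  3  $ bool H H   if if bool $  expand H -> if
  4  $ bool H if  if if bool $  match if
  5  $ bool H     if bool $     expand H -> if
  6  $ bool if    if bool $     match if
Stack after step 6: $ bool (top = bool).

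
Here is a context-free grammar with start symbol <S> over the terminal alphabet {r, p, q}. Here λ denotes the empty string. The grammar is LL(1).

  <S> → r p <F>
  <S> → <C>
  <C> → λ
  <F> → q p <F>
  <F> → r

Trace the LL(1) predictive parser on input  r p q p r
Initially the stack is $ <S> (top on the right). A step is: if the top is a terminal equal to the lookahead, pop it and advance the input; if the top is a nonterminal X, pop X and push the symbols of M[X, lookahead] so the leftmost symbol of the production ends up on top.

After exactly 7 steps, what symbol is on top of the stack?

r

     Stack      Input        Action
  1  $ <S>      r p q p r $  expand <S> → r p <F>
  2  $ <F> p r  r p q p r $  match r
  3  $ <F> p    p q p r $    match p
  4  $ <F>      q p r $      expand <F> → q p <F>
  5  $ <F> p q  q p r $      match q
  6  $ <F> p    p r $        match p
  7  $ <F>      r $          expand <F> → r
Stack after step 7: $ r (top = r).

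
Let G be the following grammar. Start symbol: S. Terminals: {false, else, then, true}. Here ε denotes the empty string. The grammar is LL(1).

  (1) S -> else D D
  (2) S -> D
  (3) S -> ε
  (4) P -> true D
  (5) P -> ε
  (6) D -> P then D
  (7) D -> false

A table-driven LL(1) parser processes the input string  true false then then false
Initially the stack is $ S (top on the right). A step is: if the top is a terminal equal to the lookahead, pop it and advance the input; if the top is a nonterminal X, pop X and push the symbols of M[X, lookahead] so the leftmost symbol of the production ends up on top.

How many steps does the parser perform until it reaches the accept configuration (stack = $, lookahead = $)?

step 1: stack=$ S  input=true false then then false $  — expand S -> D
step 2: stack=$ D  input=true false then then false $  — expand D -> P then D
step 3: stack=$ D then P  input=true false then then false $  — expand P -> true D
step 4: stack=$ D then D true  input=true false then then false $  — match true
step 5: stack=$ D then D  input=false then then false $  — expand D -> false
step 6: stack=$ D then false  input=false then then false $  — match false
step 7: stack=$ D then  input=then then false $  — match then
step 8: stack=$ D  input=then false $  — expand D -> P then D
step 9: stack=$ D then P  input=then false $  — expand P -> ε
step 10: stack=$ D then  input=then false $  — match then
step 11: stack=$ D  input=false $  — expand D -> false
step 12: stack=$ false  input=false $  — match false
Accept reached after 12 steps.

12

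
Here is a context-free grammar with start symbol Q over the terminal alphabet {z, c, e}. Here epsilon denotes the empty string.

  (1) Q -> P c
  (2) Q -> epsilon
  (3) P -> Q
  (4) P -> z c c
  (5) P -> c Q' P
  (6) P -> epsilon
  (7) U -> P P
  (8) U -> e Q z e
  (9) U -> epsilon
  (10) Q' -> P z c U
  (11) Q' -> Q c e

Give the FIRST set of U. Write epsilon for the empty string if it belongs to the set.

FIRST(Q): from Q->P c we get {c, z}; from Q->epsilon we get {epsilon}. So FIRST(Q) = {epsilon, c, z}.
FIRST(P): from P->Q we get {epsilon, c, z}; from P->z c c we get {z}; from P->c Q' P we get {c}; from P->epsilon we get {epsilon}. So FIRST(P) = {epsilon, c, z}.
FIRST(U): from U->P P we get {epsilon, c, z}; from U->e Q z e we get {e}; from U->epsilon we get {epsilon}. So FIRST(U) = {epsilon, c, e, z}.
FIRST(Q'): from Q'->P z c U we get {c, z}; from Q'->Q c e we get {c, z}. So FIRST(Q') = {c, z}.

{epsilon, c, e, z}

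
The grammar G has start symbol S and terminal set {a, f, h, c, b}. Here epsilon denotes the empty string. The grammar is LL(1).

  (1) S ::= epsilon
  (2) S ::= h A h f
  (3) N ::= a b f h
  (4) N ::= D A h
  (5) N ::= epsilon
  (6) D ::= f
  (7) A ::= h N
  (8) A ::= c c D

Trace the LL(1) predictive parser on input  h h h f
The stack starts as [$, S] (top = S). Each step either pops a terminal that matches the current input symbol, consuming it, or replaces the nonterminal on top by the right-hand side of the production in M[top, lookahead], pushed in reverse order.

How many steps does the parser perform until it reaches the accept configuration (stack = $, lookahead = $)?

7

     Stack      Input      Action
  1  $ S        h h h f $  expand S ::= h A h f
  2  $ f h A h  h h h f $  match h
  3  $ f h A    h h f $    expand A ::= h N
  4  $ f h N h  h h f $    match h
  5  $ f h N    h f $      expand N ::= epsilon
  6  $ f h      h f $      match h
  7  $ f        f $        match f
Accept reached after 7 steps.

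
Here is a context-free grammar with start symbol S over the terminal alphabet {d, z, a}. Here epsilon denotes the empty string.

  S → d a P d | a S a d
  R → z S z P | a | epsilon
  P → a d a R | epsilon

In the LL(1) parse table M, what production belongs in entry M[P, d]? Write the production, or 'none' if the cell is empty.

P → epsilon

FIRST(S): from S→d a P d we get {d}; from S→a S a d we get {a}. So FIRST(S) = {a, d}.
FIRST(R): from R→z S z P we get {z}; from R→a we get {a}; from R→epsilon we get {epsilon}. So FIRST(R) = {epsilon, a, z}.
FIRST(P): from P→a d a R we get {a}; from P→epsilon we get {epsilon}. So FIRST(P) = {epsilon, a}.
FOLLOW(S) includes $ since S is the start symbol.
FOLLOW(R): in P→a d a R, the suffix after R is empty, so FOLLOW(R) ⊇ FOLLOW(P) = {d}. Thus FOLLOW(R) = {d}.
FOLLOW(P): in S→d a P d, P is followed by d with FIRST {d}; in R→z S z P, the suffix after P is empty, so FOLLOW(P) ⊇ FOLLOW(R) = {d}. Thus FOLLOW(P) = {d}.
For P → a d a R: FIRST(a d a R) = {a}, so it goes in M[P, t] for t ∈ {a}.
For P → epsilon: FIRST(epsilon) = {epsilon}, so it goes in M[P, t] for t ∈ {}; since epsilon ∈ FIRST, also for every t ∈ FOLLOW(P) = {d}.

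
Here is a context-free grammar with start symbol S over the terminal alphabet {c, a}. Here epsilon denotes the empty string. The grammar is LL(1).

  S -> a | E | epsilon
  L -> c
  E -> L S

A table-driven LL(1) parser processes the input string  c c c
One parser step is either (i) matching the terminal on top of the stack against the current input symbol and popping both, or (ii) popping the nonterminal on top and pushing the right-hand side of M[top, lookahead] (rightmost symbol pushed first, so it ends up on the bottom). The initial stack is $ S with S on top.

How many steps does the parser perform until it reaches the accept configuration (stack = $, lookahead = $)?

      Stack  Input    Action
   1  $ S    c c c $  expand S -> E
   2  $ E    c c c $  expand E -> L S
   3  $ S L  c c c $  expand L -> c
   4  $ S c  c c c $  match c
   5  $ S    c c $    expand S -> E
   6  $ E    c c $    expand E -> L S
   7  $ S L  c c $    expand L -> c
   8  $ S c  c c $    match c
   9  $ S    c $      expand S -> E
  10  $ E    c $      expand E -> L S
  11  $ S L  c $      expand L -> c
  12  $ S c  c $      match c
  13  $ S    $        expand S -> epsilon
Accept reached after 13 steps.

13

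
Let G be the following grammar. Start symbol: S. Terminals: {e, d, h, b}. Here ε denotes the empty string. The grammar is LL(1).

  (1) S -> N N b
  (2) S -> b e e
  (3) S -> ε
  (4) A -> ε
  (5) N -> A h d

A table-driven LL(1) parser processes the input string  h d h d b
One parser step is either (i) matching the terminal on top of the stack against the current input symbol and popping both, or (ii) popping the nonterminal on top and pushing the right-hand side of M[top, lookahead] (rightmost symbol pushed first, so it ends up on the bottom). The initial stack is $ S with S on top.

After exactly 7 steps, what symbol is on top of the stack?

h

     Stack        Input        Action
  1  $ S          h d h d b $  expand S -> N N b
  2  $ b N N      h d h d b $  expand N -> A h d
  3  $ b N d h A  h d h d b $  expand A -> ε
  4  $ b N d h    h d h d b $  match h
  5  $ b N d      d h d b $    match d
  6  $ b N        h d b $      expand N -> A h d
  7  $ b d h A    h d b $      expand A -> ε
Stack after step 7: $ b d h (top = h).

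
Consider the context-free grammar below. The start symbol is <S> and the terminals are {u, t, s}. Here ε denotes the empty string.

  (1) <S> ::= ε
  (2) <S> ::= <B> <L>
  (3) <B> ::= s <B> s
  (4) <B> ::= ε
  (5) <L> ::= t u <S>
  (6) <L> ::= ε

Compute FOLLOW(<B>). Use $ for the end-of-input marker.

FIRST(<B>): from <B>::=s <B> s we get {s}; from <B>::=ε we get {ε}. So FIRST(<B>) = {ε, s}.
FIRST(<L>): from <L>::=t u <S> we get {t}; from <L>::=ε we get {ε}. So FIRST(<L>) = {ε, t}.
FIRST(<S>): from <S>::=ε we get {ε}; from <S>::=<B> <L> we get {ε, s, t}. So FIRST(<S>) = {ε, s, t}.
FOLLOW(<S>) includes $ since <S> is the start symbol.
FOLLOW(<S>): in <L>::=t u <S>, the suffix after <S> is empty, so FOLLOW(<S>) ⊇ FOLLOW(<L>) = {$}. Thus FOLLOW(<S>) = {$}.
FOLLOW(<B>): in <S>::=<B> <L>, <B> is followed by <L> with FIRST {ε, t}; in <S>::=<B> <L>, the suffix after <B> is nullable, so FOLLOW(<B>) ⊇ FOLLOW(<S>) = {$}; in <B>::=s <B> s, <B> is followed by s with FIRST {s}. Thus FOLLOW(<B>) = {$, s, t}.
FOLLOW(<L>): in <S>::=<B> <L>, the suffix after <L> is empty, so FOLLOW(<L>) ⊇ FOLLOW(<S>) = {$}. Thus FOLLOW(<L>) = {$}.

{$, s, t}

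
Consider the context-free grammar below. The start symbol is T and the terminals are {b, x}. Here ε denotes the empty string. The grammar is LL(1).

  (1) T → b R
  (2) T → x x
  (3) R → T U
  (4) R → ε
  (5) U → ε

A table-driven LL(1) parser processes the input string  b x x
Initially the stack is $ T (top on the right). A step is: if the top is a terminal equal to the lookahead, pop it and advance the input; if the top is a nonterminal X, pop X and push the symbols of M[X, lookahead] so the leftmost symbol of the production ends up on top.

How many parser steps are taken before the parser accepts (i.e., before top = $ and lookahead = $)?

step 1: stack=$ T  input=b x x $  — expand T → b R
step 2: stack=$ R b  input=b x x $  — match b
step 3: stack=$ R  input=x x $  — expand R → T U
step 4: stack=$ U T  input=x x $  — expand T → x x
step 5: stack=$ U x x  input=x x $  — match x
step 6: stack=$ U x  input=x $  — match x
step 7: stack=$ U  input=$  — expand U → ε
Accept reached after 7 steps.

7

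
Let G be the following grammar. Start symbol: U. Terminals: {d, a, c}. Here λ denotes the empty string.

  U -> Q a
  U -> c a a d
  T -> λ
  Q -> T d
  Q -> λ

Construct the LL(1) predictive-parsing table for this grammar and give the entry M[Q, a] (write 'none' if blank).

Q -> λ

FIRST(T) = {λ}
FIRST(Q) = {λ, d}  (via T d)
FIRST(U) = {a, c, d}  (via Q a)
FOLLOW(U) includes $ since U is the start symbol.
FOLLOW(Q): in U->Q a, Q is followed by a with FIRST {a}. Thus FOLLOW(Q) = {a}.
For Q -> T d: FIRST(T d) = {d}, so it goes in M[Q, t] for t ∈ {d}.
For Q -> λ: FIRST(λ) = {λ}, so it goes in M[Q, t] for t ∈ {}; since λ ∈ FIRST, also for every t ∈ FOLLOW(Q) = {a}.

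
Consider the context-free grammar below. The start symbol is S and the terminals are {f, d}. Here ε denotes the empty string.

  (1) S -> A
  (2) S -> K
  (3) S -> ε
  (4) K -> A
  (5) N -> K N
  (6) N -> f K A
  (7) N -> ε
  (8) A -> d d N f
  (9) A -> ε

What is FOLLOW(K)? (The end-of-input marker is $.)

FIRST(A): from A->d d N f we get {d}; from A->ε we get {ε}. So FIRST(A) = {ε, d}.
FIRST(K): from K->A we get {ε, d}. So FIRST(K) = {ε, d}.
FIRST(S): from S->A we get {ε, d}; from S->K we get {ε, d}; from S->ε we get {ε}. So FIRST(S) = {ε, d}.
FIRST(N): from N->K N we get {ε, d, f}; from N->f K A we get {f}; from N->ε we get {ε}. So FIRST(N) = {ε, d, f}.
FOLLOW(S) includes $ since S is the start symbol.
FOLLOW(S): S appears on no right-hand side. Thus FOLLOW(S) = {$}.
FOLLOW(N): in N->K N, the suffix after N is empty (adds nothing new); in A->d d N f, N is followed by f with FIRST {f}. Thus FOLLOW(N) = {f}.
FOLLOW(K): in S->K, the suffix after K is empty, so FOLLOW(K) ⊇ FOLLOW(S) = {$}; in N->K N, K is followed by N with FIRST {ε, d, f}; in N->K N, the suffix after K is nullable, so FOLLOW(K) ⊇ FOLLOW(N) = {f}; in N->f K A, K is followed by A with FIRST {ε, d}; in N->f K A, the suffix after K is nullable, so FOLLOW(K) ⊇ FOLLOW(N) = {f}. Thus FOLLOW(K) = {$, d, f}.
FOLLOW(A): in S->A, the suffix after A is empty, so FOLLOW(A) ⊇ FOLLOW(S) = {$}; in K->A, the suffix after A is empty, so FOLLOW(A) ⊇ FOLLOW(K) = {$, d, f}; in N->f K A, the suffix after A is empty, so FOLLOW(A) ⊇ FOLLOW(N) = {f}. Thus FOLLOW(A) = {$, d, f}.

{$, d, f}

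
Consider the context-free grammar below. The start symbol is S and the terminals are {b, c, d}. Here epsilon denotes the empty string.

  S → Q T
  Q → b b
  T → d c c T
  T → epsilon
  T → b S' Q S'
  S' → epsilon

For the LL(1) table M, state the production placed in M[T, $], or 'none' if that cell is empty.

FIRST(Q): from Q→b b we get {b}. So FIRST(Q) = {b}.
FIRST(T): from T→d c c T we get {d}; from T→epsilon we get {epsilon}; from T→b S' Q S' we get {b}. So FIRST(T) = {epsilon, b, d}.
FIRST(S'): from S'→epsilon we get {epsilon}. So FIRST(S') = {epsilon}.
FIRST(S): from S→Q T we get {b}. So FIRST(S) = {b}.
FOLLOW(S) includes $ since S is the start symbol.
FOLLOW(S): S appears on no right-hand side. Thus FOLLOW(S) = {$}.
FOLLOW(T): in S→Q T, the suffix after T is empty, so FOLLOW(T) ⊇ FOLLOW(S) = {$}; in T→d c c T, the suffix after T is empty (adds nothing new). Thus FOLLOW(T) = {$}.
For T → d c c T: FIRST(d c c T) = {d}, so it goes in M[T, t] for t ∈ {d}.
For T → epsilon: FIRST(epsilon) = {epsilon}, so it goes in M[T, t] for t ∈ {}; since epsilon ∈ FIRST, also for every t ∈ FOLLOW(T) = {$}.
For T → b S' Q S': FIRST(b S' Q S') = {b}, so it goes in M[T, t] for t ∈ {b}.

T → epsilon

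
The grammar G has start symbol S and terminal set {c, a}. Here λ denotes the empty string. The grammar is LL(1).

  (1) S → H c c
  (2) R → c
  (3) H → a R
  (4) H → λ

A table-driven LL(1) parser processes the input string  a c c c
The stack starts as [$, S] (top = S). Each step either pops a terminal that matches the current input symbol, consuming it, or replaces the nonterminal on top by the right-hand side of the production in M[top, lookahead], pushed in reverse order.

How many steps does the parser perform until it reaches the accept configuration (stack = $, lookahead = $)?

7

step 1: stack=$ S  input=a c c c $  — expand S → H c c
step 2: stack=$ c c H  input=a c c c $  — expand H → a R
step 3: stack=$ c c R a  input=a c c c $  — match a
step 4: stack=$ c c R  input=c c c $  — expand R → c
step 5: stack=$ c c c  input=c c c $  — match c
step 6: stack=$ c c  input=c c $  — match c
step 7: stack=$ c  input=c $  — match c
Accept reached after 7 steps.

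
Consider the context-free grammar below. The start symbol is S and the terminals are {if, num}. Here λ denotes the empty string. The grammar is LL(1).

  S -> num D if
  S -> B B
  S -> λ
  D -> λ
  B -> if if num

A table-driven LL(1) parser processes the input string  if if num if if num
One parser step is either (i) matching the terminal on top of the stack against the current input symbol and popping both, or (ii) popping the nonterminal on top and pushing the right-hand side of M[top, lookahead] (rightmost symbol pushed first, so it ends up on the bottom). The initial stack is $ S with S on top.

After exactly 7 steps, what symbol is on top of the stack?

if

     Stack          Input                  Action
  1  $ S            if if num if if num $  expand S -> B B
  2  $ B B          if if num if if num $  expand B -> if if num
  3  $ B num if if  if if num if if num $  match if
  4  $ B num if     if num if if num $     match if
  5  $ B num        num if if num $        match num
  6  $ B            if if num $            expand B -> if if num
  7  $ num if if    if if num $            match if
Stack after step 7: $ num if (top = if).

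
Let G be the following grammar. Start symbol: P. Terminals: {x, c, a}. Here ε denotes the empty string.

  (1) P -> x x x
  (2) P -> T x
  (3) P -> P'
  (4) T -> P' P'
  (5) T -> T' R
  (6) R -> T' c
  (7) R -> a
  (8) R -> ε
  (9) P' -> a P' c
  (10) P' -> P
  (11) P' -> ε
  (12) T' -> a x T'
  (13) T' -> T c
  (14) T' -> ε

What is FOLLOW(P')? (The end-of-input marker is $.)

{$, a, c, x}

FIRST(P): from P->x x x we get {x}; from P->T x we get {a, c, x}; from P->P' we get {ε, a, c, x}. So FIRST(P) = {ε, a, c, x}.
FIRST(P'): from P'->a P' c we get {a}; from P'->P we get {ε, a, c, x}; from P'->ε we get {ε}. So FIRST(P') = {ε, a, c, x}.
FIRST(T): from T->P' P' we get {ε, a, c, x}; from T->T' R we get {ε, a, c, x}. So FIRST(T) = {ε, a, c, x}.
FIRST(T'): from T'->a x T' we get {a}; from T'->T c we get {a, c, x}; from T'->ε we get {ε}. So FIRST(T') = {ε, a, c, x}.
FIRST(R): from R->T' c we get {a, c, x}; from R->a we get {a}; from R->ε we get {ε}. So FIRST(R) = {ε, a, c, x}.
FOLLOW(P) includes $ since P is the start symbol.
FOLLOW(T): in P->T x, T is followed by x with FIRST {x}; in T'->T c, T is followed by c with FIRST {c}. Thus FOLLOW(T) = {c, x}.
FOLLOW(R): in T->T' R, the suffix after R is empty, so FOLLOW(R) ⊇ FOLLOW(T) = {c, x}. Thus FOLLOW(R) = {c, x}.
FOLLOW(T'): in T->T' R, T' is followed by R with FIRST {ε, a, c, x}; in T->T' R, the suffix after T' is nullable, so FOLLOW(T') ⊇ FOLLOW(T) = {c, x}; in R->T' c, T' is followed by c with FIRST {c}; in T'->a x T', the suffix after T' is empty (adds nothing new). Thus FOLLOW(T') = {a, c, x}.
FOLLOW(P): in P'->P, the suffix after P is empty, so FOLLOW(P) ⊇ FOLLOW(P') = {$, a, c, x}. Thus FOLLOW(P) = {$, a, c, x}.
FOLLOW(P'): in P->P', the suffix after P' is empty, so FOLLOW(P') ⊇ FOLLOW(P) = {$, a, c, x}; in T->P' P' (occurrence 1), P' is followed by P' with FIRST {ε, a, c, x}; in T->P' P' (occurrence 1), the suffix after P' is nullable, so FOLLOW(P') ⊇ FOLLOW(T) = {c, x}; in T->P' P' (occurrence 2), the suffix after P' is empty, so FOLLOW(P') ⊇ FOLLOW(T) = {c, x}; in P'->a P' c, P' is followed by c with FIRST {c}. Thus FOLLOW(P') = {$, a, c, x}.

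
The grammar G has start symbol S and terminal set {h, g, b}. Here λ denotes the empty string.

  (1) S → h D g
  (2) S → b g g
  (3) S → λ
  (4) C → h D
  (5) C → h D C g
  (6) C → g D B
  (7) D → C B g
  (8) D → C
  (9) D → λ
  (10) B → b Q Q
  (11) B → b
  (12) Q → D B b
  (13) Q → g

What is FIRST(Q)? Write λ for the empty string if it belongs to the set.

{b, g, h}

FIRST(S): from S→h D g we get {h}; from S→b g g we get {b}; from S→λ we get {λ}. So FIRST(S) = {λ, b, h}.
FIRST(C): from C→h D we get {h}; from C→h D C g we get {h}; from C→g D B we get {g}. So FIRST(C) = {g, h}.
FIRST(B): from B→b Q Q we get {b}; from B→b we get {b}. So FIRST(B) = {b}.
FIRST(D): from D→C B g we get {g, h}; from D→C we get {g, h}; from D→λ we get {λ}. So FIRST(D) = {λ, g, h}.
FIRST(Q): from Q→D B b we get {b, g, h}; from Q→g we get {g}. So FIRST(Q) = {b, g, h}.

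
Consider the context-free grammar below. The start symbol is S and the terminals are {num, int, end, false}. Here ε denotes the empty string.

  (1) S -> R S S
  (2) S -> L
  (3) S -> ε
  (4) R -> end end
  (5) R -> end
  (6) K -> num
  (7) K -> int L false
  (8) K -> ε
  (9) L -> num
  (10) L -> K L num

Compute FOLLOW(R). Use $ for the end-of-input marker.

FIRST(R) = {end}
FIRST(K) = {ε, int, num}
FIRST(L) = {int, num}  (via K L num)
FIRST(S) = {ε, end, int, num}  (via R S S, L)
FOLLOW(S) includes $ since S is the start symbol.
FOLLOW(S): in S->R S S (occurrence 1), S is followed by S with FIRST {ε, end, int, num}; in S->R S S (occurrence 1), the suffix after S is nullable (adds nothing new); in S->R S S (occurrence 2), the suffix after S is empty (adds nothing new). Thus FOLLOW(S) = {$, end, int, num}.
FOLLOW(R): in S->R S S, R is followed by S S with FIRST {ε, end, int, num}; in S->R S S, the suffix after R is nullable, so FOLLOW(R) ⊇ FOLLOW(S) = {$, end, int, num}. Thus FOLLOW(R) = {$, end, int, num}.
FOLLOW(K): in L->K L num, K is followed by L num with FIRST {int, num}. Thus FOLLOW(K) = {int, num}.
FOLLOW(L): in S->L, the suffix after L is empty, so FOLLOW(L) ⊇ FOLLOW(S) = {$, end, int, num}; in K->int L false, L is followed by false with FIRST {false}; in L->K L num, L is followed by num with FIRST {num}. Thus FOLLOW(L) = {$, end, false, int, num}.

{$, end, int, num}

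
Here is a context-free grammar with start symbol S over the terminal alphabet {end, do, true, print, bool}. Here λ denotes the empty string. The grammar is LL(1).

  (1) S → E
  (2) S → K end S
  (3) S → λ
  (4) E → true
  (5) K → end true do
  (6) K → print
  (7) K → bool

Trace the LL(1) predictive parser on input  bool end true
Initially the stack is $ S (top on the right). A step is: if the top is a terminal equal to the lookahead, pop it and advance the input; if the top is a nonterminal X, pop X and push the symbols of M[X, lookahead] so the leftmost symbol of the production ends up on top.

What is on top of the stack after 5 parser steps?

step 1: stack=$ S  input=bool end true $  — expand S → K end S
step 2: stack=$ S end K  input=bool end true $  — expand K → bool
step 3: stack=$ S end bool  input=bool end true $  — match bool
step 4: stack=$ S end  input=end true $  — match end
step 5: stack=$ S  input=true $  — expand S → E
Stack after step 5: $ E (top = E).

E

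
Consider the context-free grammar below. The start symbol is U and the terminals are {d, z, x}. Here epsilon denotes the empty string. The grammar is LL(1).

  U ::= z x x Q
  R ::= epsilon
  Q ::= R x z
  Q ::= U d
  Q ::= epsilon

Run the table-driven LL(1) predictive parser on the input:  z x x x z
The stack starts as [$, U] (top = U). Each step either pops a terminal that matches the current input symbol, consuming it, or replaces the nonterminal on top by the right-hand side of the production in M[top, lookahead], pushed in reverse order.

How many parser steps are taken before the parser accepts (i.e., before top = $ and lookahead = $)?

8

     Stack      Input        Action
  1  $ U        z x x x z $  expand U ::= z x x Q
  2  $ Q x x z  z x x x z $  match z
  3  $ Q x x    x x x z $    match x
  4  $ Q x      x x z $      match x
  5  $ Q        x z $        expand Q ::= R x z
  6  $ z x R    x z $        expand R ::= epsilon
  7  $ z x      x z $        match x
  8  $ z        z $          match z
Accept reached after 8 steps.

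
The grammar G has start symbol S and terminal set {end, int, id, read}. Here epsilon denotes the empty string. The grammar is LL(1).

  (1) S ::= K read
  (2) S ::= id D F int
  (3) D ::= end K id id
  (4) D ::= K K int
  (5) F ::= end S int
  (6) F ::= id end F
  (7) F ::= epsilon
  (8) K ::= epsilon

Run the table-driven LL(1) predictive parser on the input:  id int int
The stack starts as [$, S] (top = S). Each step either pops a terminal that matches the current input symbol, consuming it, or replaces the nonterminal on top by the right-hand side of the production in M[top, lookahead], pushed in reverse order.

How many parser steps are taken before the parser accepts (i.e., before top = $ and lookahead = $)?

     Stack            Input         Action
  1  $ S              id int int $  expand S ::= id D F int
  2  $ int F D id     id int int $  match id
  3  $ int F D        int int $     expand D ::= K K int
  4  $ int F int K K  int int $     expand K ::= epsilon
  5  $ int F int K    int int $     expand K ::= epsilon
  6  $ int F int      int int $     match int
  7  $ int F          int $         expand F ::= epsilon
  8  $ int            int $         match int
Accept reached after 8 steps.

8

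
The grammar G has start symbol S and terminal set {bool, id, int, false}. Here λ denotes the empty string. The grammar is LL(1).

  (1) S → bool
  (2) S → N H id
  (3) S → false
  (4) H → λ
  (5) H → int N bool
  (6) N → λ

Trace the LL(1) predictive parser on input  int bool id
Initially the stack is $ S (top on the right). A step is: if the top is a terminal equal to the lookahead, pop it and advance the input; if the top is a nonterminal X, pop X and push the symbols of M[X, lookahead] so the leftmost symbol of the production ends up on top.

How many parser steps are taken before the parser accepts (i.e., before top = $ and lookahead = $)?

7

step 1: stack=$ S  input=int bool id $  — expand S → N H id
step 2: stack=$ id H N  input=int bool id $  — expand N → λ
step 3: stack=$ id H  input=int bool id $  — expand H → int N bool
step 4: stack=$ id bool N int  input=int bool id $  — match int
step 5: stack=$ id bool N  input=bool id $  — expand N → λ
step 6: stack=$ id bool  input=bool id $  — match bool
step 7: stack=$ id  input=id $  — match id
Accept reached after 7 steps.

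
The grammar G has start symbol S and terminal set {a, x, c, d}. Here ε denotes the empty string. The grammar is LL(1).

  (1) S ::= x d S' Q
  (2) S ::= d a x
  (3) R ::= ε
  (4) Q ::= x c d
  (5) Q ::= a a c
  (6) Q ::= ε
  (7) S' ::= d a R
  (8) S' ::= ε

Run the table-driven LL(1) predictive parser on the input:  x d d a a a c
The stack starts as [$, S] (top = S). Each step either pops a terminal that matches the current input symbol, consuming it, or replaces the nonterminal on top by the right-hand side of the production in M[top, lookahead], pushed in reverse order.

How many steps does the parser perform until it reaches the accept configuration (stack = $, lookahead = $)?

step 1: stack=$ S  input=x d d a a a c $  — expand S ::= x d S' Q
step 2: stack=$ Q S' d x  input=x d d a a a c $  — match x
step 3: stack=$ Q S' d  input=d d a a a c $  — match d
step 4: stack=$ Q S'  input=d a a a c $  — expand S' ::= d a R
step 5: stack=$ Q R a d  input=d a a a c $  — match d
step 6: stack=$ Q R a  input=a a a c $  — match a
step 7: stack=$ Q R  input=a a c $  — expand R ::= ε
step 8: stack=$ Q  input=a a c $  — expand Q ::= a a c
step 9: stack=$ c a a  input=a a c $  — match a
step 10: stack=$ c a  input=a c $  — match a
step 11: stack=$ c  input=c $  — match c
Accept reached after 11 steps.

11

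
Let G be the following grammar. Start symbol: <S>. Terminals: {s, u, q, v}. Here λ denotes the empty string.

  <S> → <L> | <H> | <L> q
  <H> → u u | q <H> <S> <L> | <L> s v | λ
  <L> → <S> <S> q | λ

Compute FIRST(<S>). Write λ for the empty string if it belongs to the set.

{λ, q, s, u}

FIRST(<S>): from <S>→<L> we get {λ, q, s, u}; from <S>→<H> we get {λ, q, s, u}; from <S>→<L> q we get {q, s, u}. So FIRST(<S>) = {λ, q, s, u}.
FIRST(<L>): from <L>→<S> <S> q we get {q, s, u}; from <L>→λ we get {λ}. So FIRST(<L>) = {λ, q, s, u}.
FIRST(<H>): from <H>→u u we get {u}; from <H>→q <H> <S> <L> we get {q}; from <H>→<L> s v we get {q, s, u}; from <H>→λ we get {λ}. So FIRST(<H>) = {λ, q, s, u}.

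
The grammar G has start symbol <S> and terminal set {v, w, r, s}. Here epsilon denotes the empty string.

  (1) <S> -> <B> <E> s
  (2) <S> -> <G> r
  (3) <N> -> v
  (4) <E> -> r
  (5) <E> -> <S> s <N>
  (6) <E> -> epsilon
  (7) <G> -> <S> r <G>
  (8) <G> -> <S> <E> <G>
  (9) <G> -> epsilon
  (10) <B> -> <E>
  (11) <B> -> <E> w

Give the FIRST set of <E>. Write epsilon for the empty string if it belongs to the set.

{epsilon, r, s, w}

FIRST(<N>): from <N>->v we get {v}. So FIRST(<N>) = {v}.
FIRST(<S>): from <S>-><B> <E> s we get {r, s, w}; from <S>-><G> r we get {r, s, w}. So FIRST(<S>) = {r, s, w}.
FIRST(<E>): from <E>->r we get {r}; from <E>-><S> s <N> we get {r, s, w}; from <E>->epsilon we get {epsilon}. So FIRST(<E>) = {epsilon, r, s, w}.
FIRST(<G>): from <G>-><S> r <G> we get {r, s, w}; from <G>-><S> <E> <G> we get {r, s, w}; from <G>->epsilon we get {epsilon}. So FIRST(<G>) = {epsilon, r, s, w}.
FIRST(<B>): from <B>-><E> we get {epsilon, r, s, w}; from <B>-><E> w we get {r, s, w}. So FIRST(<B>) = {epsilon, r, s, w}.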